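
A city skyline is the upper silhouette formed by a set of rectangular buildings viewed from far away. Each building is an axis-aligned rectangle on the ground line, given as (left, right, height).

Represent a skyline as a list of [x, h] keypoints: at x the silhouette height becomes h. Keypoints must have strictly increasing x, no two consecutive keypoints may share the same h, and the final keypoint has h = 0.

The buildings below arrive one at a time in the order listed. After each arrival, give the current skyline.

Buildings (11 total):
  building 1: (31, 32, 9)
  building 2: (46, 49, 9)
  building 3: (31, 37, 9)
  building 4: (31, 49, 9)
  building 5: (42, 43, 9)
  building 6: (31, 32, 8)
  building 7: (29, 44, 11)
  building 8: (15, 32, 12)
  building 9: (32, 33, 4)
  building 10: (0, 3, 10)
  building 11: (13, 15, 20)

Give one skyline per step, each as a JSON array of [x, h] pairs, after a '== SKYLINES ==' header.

== SKYLINES ==
[[31,9],[32,0]]
[[31,9],[32,0],[46,9],[49,0]]
[[31,9],[37,0],[46,9],[49,0]]
[[31,9],[49,0]]
[[31,9],[49,0]]
[[31,9],[49,0]]
[[29,11],[44,9],[49,0]]
[[15,12],[32,11],[44,9],[49,0]]
[[15,12],[32,11],[44,9],[49,0]]
[[0,10],[3,0],[15,12],[32,11],[44,9],[49,0]]
[[0,10],[3,0],[13,20],[15,12],[32,11],[44,9],[49,0]]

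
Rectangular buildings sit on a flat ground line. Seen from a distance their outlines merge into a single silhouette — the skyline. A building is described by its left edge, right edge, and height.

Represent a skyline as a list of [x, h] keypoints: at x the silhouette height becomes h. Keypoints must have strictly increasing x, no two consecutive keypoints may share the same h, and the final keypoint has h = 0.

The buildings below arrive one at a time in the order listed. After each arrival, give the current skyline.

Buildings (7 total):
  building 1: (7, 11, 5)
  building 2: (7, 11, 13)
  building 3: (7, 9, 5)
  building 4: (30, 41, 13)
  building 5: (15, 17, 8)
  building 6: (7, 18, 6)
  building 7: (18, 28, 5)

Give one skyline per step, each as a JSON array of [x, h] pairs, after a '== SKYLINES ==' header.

== SKYLINES ==
[[7,5],[11,0]]
[[7,13],[11,0]]
[[7,13],[11,0]]
[[7,13],[11,0],[30,13],[41,0]]
[[7,13],[11,0],[15,8],[17,0],[30,13],[41,0]]
[[7,13],[11,6],[15,8],[17,6],[18,0],[30,13],[41,0]]
[[7,13],[11,6],[15,8],[17,6],[18,5],[28,0],[30,13],[41,0]]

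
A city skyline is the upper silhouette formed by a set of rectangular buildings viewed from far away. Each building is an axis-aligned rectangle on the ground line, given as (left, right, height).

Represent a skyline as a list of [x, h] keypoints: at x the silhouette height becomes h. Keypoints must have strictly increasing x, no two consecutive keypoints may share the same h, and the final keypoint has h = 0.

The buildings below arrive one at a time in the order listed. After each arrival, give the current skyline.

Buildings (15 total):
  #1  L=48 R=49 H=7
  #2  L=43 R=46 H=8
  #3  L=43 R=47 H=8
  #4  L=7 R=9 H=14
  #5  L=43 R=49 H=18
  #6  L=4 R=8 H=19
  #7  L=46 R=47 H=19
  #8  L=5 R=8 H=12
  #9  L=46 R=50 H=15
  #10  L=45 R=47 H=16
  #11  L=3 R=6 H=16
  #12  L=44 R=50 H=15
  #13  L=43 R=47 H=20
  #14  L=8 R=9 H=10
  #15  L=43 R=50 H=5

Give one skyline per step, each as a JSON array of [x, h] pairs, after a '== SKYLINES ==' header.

== SKYLINES ==
[[48,7],[49,0]]
[[43,8],[46,0],[48,7],[49,0]]
[[43,8],[47,0],[48,7],[49,0]]
[[7,14],[9,0],[43,8],[47,0],[48,7],[49,0]]
[[7,14],[9,0],[43,18],[49,0]]
[[4,19],[8,14],[9,0],[43,18],[49,0]]
[[4,19],[8,14],[9,0],[43,18],[46,19],[47,18],[49,0]]
[[4,19],[8,14],[9,0],[43,18],[46,19],[47,18],[49,0]]
[[4,19],[8,14],[9,0],[43,18],[46,19],[47,18],[49,15],[50,0]]
[[4,19],[8,14],[9,0],[43,18],[46,19],[47,18],[49,15],[50,0]]
[[3,16],[4,19],[8,14],[9,0],[43,18],[46,19],[47,18],[49,15],[50,0]]
[[3,16],[4,19],[8,14],[9,0],[43,18],[46,19],[47,18],[49,15],[50,0]]
[[3,16],[4,19],[8,14],[9,0],[43,20],[47,18],[49,15],[50,0]]
[[3,16],[4,19],[8,14],[9,0],[43,20],[47,18],[49,15],[50,0]]
[[3,16],[4,19],[8,14],[9,0],[43,20],[47,18],[49,15],[50,0]]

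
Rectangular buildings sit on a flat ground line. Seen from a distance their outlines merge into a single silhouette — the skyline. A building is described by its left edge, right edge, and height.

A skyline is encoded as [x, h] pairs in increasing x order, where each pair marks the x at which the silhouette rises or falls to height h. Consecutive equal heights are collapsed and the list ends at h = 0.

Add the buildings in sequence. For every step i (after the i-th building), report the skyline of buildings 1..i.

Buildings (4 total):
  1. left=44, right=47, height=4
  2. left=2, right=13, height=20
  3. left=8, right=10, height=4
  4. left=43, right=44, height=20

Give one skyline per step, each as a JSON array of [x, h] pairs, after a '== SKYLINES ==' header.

== SKYLINES ==
[[44,4],[47,0]]
[[2,20],[13,0],[44,4],[47,0]]
[[2,20],[13,0],[44,4],[47,0]]
[[2,20],[13,0],[43,20],[44,4],[47,0]]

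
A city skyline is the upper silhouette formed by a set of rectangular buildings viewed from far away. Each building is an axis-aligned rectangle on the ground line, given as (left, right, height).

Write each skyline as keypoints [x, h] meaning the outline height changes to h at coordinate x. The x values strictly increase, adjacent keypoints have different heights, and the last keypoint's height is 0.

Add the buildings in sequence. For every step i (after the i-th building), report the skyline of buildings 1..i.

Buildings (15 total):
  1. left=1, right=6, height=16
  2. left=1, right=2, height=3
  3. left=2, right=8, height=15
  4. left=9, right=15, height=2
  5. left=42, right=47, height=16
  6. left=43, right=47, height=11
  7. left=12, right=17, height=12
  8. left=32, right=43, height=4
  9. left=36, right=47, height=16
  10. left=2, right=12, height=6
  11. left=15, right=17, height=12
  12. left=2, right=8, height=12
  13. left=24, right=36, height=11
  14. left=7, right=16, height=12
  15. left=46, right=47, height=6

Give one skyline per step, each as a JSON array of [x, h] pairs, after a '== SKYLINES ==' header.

== SKYLINES ==
[[1,16],[6,0]]
[[1,16],[6,0]]
[[1,16],[6,15],[8,0]]
[[1,16],[6,15],[8,0],[9,2],[15,0]]
[[1,16],[6,15],[8,0],[9,2],[15,0],[42,16],[47,0]]
[[1,16],[6,15],[8,0],[9,2],[15,0],[42,16],[47,0]]
[[1,16],[6,15],[8,0],[9,2],[12,12],[17,0],[42,16],[47,0]]
[[1,16],[6,15],[8,0],[9,2],[12,12],[17,0],[32,4],[42,16],[47,0]]
[[1,16],[6,15],[8,0],[9,2],[12,12],[17,0],[32,4],[36,16],[47,0]]
[[1,16],[6,15],[8,6],[12,12],[17,0],[32,4],[36,16],[47,0]]
[[1,16],[6,15],[8,6],[12,12],[17,0],[32,4],[36,16],[47,0]]
[[1,16],[6,15],[8,6],[12,12],[17,0],[32,4],[36,16],[47,0]]
[[1,16],[6,15],[8,6],[12,12],[17,0],[24,11],[36,16],[47,0]]
[[1,16],[6,15],[8,12],[17,0],[24,11],[36,16],[47,0]]
[[1,16],[6,15],[8,12],[17,0],[24,11],[36,16],[47,0]]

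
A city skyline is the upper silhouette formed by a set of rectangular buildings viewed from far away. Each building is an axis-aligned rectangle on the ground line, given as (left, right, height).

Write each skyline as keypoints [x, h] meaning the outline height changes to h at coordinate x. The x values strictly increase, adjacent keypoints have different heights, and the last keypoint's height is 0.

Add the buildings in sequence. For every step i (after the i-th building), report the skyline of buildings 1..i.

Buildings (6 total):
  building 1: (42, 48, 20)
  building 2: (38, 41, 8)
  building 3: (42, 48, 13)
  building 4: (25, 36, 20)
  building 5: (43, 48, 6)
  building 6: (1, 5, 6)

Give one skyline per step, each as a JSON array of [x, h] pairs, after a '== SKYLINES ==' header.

== SKYLINES ==
[[42,20],[48,0]]
[[38,8],[41,0],[42,20],[48,0]]
[[38,8],[41,0],[42,20],[48,0]]
[[25,20],[36,0],[38,8],[41,0],[42,20],[48,0]]
[[25,20],[36,0],[38,8],[41,0],[42,20],[48,0]]
[[1,6],[5,0],[25,20],[36,0],[38,8],[41,0],[42,20],[48,0]]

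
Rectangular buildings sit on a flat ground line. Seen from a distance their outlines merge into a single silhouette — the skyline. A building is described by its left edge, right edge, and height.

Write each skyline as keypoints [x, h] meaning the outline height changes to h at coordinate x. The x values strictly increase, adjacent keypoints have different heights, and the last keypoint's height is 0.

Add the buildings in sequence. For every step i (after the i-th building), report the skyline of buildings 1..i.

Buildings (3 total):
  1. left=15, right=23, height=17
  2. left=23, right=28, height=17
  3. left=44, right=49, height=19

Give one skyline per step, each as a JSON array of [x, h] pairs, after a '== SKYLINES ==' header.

== SKYLINES ==
[[15,17],[23,0]]
[[15,17],[28,0]]
[[15,17],[28,0],[44,19],[49,0]]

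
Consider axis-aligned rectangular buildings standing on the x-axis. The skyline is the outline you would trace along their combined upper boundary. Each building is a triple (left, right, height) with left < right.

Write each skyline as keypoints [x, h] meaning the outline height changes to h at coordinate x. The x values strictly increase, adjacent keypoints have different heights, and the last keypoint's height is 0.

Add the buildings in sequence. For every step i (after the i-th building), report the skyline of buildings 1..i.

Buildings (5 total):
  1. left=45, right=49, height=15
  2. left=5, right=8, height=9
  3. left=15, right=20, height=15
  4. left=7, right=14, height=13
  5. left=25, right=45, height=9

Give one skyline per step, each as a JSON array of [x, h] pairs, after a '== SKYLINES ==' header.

== SKYLINES ==
[[45,15],[49,0]]
[[5,9],[8,0],[45,15],[49,0]]
[[5,9],[8,0],[15,15],[20,0],[45,15],[49,0]]
[[5,9],[7,13],[14,0],[15,15],[20,0],[45,15],[49,0]]
[[5,9],[7,13],[14,0],[15,15],[20,0],[25,9],[45,15],[49,0]]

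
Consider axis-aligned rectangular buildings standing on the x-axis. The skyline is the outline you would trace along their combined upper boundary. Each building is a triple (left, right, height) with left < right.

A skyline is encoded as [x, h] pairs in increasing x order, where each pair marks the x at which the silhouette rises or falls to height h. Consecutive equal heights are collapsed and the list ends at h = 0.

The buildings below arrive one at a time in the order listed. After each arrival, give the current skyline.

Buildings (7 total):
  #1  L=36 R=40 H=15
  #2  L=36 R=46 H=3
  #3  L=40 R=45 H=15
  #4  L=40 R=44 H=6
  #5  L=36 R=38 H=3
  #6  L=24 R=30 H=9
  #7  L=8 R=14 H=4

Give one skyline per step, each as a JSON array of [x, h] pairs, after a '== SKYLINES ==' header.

== SKYLINES ==
[[36,15],[40,0]]
[[36,15],[40,3],[46,0]]
[[36,15],[45,3],[46,0]]
[[36,15],[45,3],[46,0]]
[[36,15],[45,3],[46,0]]
[[24,9],[30,0],[36,15],[45,3],[46,0]]
[[8,4],[14,0],[24,9],[30,0],[36,15],[45,3],[46,0]]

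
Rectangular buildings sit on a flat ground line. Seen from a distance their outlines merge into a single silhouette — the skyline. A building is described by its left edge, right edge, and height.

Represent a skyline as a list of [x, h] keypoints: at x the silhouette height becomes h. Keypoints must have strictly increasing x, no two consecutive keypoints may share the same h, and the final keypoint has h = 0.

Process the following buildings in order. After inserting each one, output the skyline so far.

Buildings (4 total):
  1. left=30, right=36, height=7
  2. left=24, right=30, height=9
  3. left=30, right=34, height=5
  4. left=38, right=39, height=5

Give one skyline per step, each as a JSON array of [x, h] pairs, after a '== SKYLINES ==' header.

== SKYLINES ==
[[30,7],[36,0]]
[[24,9],[30,7],[36,0]]
[[24,9],[30,7],[36,0]]
[[24,9],[30,7],[36,0],[38,5],[39,0]]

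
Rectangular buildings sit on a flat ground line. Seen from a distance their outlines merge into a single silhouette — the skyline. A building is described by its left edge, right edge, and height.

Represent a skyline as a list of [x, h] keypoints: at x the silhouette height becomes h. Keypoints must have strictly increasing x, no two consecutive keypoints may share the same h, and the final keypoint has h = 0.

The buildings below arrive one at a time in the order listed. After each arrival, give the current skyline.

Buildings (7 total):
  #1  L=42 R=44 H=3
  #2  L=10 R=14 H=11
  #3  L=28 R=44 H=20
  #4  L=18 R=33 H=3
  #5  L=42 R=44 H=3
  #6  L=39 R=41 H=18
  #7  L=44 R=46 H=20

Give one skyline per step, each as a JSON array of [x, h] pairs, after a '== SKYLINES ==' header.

== SKYLINES ==
[[42,3],[44,0]]
[[10,11],[14,0],[42,3],[44,0]]
[[10,11],[14,0],[28,20],[44,0]]
[[10,11],[14,0],[18,3],[28,20],[44,0]]
[[10,11],[14,0],[18,3],[28,20],[44,0]]
[[10,11],[14,0],[18,3],[28,20],[44,0]]
[[10,11],[14,0],[18,3],[28,20],[46,0]]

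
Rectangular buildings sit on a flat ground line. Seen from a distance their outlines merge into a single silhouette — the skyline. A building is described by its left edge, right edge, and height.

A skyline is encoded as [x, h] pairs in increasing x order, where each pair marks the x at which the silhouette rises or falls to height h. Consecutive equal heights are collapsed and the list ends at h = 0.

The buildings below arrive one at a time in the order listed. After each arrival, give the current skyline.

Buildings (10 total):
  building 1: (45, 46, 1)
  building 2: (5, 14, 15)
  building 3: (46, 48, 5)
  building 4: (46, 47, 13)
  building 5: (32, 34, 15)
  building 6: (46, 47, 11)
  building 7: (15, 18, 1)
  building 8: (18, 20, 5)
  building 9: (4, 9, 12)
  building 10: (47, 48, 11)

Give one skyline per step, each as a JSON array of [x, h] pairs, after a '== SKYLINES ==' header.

== SKYLINES ==
[[45,1],[46,0]]
[[5,15],[14,0],[45,1],[46,0]]
[[5,15],[14,0],[45,1],[46,5],[48,0]]
[[5,15],[14,0],[45,1],[46,13],[47,5],[48,0]]
[[5,15],[14,0],[32,15],[34,0],[45,1],[46,13],[47,5],[48,0]]
[[5,15],[14,0],[32,15],[34,0],[45,1],[46,13],[47,5],[48,0]]
[[5,15],[14,0],[15,1],[18,0],[32,15],[34,0],[45,1],[46,13],[47,5],[48,0]]
[[5,15],[14,0],[15,1],[18,5],[20,0],[32,15],[34,0],[45,1],[46,13],[47,5],[48,0]]
[[4,12],[5,15],[14,0],[15,1],[18,5],[20,0],[32,15],[34,0],[45,1],[46,13],[47,5],[48,0]]
[[4,12],[5,15],[14,0],[15,1],[18,5],[20,0],[32,15],[34,0],[45,1],[46,13],[47,11],[48,0]]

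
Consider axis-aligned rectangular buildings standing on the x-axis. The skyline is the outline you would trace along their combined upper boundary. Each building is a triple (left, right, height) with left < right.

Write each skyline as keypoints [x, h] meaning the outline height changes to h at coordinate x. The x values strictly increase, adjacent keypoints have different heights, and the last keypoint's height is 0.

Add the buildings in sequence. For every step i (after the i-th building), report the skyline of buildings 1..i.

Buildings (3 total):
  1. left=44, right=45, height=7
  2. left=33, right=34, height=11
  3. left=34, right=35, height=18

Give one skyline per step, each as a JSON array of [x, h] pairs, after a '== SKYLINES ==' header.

== SKYLINES ==
[[44,7],[45,0]]
[[33,11],[34,0],[44,7],[45,0]]
[[33,11],[34,18],[35,0],[44,7],[45,0]]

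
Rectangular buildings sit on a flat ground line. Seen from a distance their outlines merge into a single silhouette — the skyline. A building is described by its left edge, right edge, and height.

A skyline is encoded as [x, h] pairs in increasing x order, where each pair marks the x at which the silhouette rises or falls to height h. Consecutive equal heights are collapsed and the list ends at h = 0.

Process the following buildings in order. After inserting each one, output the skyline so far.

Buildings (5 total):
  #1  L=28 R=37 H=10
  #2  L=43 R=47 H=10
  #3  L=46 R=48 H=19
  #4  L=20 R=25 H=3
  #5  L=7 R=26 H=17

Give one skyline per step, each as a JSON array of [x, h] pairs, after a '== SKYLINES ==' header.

== SKYLINES ==
[[28,10],[37,0]]
[[28,10],[37,0],[43,10],[47,0]]
[[28,10],[37,0],[43,10],[46,19],[48,0]]
[[20,3],[25,0],[28,10],[37,0],[43,10],[46,19],[48,0]]
[[7,17],[26,0],[28,10],[37,0],[43,10],[46,19],[48,0]]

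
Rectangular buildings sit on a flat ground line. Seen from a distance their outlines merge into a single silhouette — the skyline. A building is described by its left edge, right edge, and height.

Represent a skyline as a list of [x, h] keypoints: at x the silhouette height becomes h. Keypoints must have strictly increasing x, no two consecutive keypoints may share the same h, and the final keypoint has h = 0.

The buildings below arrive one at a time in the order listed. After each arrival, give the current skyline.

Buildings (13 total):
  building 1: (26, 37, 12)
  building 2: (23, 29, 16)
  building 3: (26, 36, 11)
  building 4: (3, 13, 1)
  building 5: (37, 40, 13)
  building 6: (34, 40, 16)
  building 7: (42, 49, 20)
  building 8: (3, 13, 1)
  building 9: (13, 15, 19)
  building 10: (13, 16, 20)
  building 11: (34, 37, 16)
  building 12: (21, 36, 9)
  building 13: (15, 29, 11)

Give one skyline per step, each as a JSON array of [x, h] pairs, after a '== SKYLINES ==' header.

== SKYLINES ==
[[26,12],[37,0]]
[[23,16],[29,12],[37,0]]
[[23,16],[29,12],[37,0]]
[[3,1],[13,0],[23,16],[29,12],[37,0]]
[[3,1],[13,0],[23,16],[29,12],[37,13],[40,0]]
[[3,1],[13,0],[23,16],[29,12],[34,16],[40,0]]
[[3,1],[13,0],[23,16],[29,12],[34,16],[40,0],[42,20],[49,0]]
[[3,1],[13,0],[23,16],[29,12],[34,16],[40,0],[42,20],[49,0]]
[[3,1],[13,19],[15,0],[23,16],[29,12],[34,16],[40,0],[42,20],[49,0]]
[[3,1],[13,20],[16,0],[23,16],[29,12],[34,16],[40,0],[42,20],[49,0]]
[[3,1],[13,20],[16,0],[23,16],[29,12],[34,16],[40,0],[42,20],[49,0]]
[[3,1],[13,20],[16,0],[21,9],[23,16],[29,12],[34,16],[40,0],[42,20],[49,0]]
[[3,1],[13,20],[16,11],[23,16],[29,12],[34,16],[40,0],[42,20],[49,0]]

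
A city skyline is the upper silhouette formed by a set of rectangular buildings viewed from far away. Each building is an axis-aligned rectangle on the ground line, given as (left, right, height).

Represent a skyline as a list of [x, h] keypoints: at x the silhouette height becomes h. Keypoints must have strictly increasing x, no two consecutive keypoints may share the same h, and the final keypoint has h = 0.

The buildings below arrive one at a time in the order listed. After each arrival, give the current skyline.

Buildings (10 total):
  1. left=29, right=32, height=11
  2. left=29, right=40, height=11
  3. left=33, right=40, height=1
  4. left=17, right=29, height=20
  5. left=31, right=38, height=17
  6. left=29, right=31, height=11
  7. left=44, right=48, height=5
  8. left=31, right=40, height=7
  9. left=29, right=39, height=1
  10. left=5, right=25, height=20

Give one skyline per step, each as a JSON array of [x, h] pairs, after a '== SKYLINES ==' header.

== SKYLINES ==
[[29,11],[32,0]]
[[29,11],[40,0]]
[[29,11],[40,0]]
[[17,20],[29,11],[40,0]]
[[17,20],[29,11],[31,17],[38,11],[40,0]]
[[17,20],[29,11],[31,17],[38,11],[40,0]]
[[17,20],[29,11],[31,17],[38,11],[40,0],[44,5],[48,0]]
[[17,20],[29,11],[31,17],[38,11],[40,0],[44,5],[48,0]]
[[17,20],[29,11],[31,17],[38,11],[40,0],[44,5],[48,0]]
[[5,20],[29,11],[31,17],[38,11],[40,0],[44,5],[48,0]]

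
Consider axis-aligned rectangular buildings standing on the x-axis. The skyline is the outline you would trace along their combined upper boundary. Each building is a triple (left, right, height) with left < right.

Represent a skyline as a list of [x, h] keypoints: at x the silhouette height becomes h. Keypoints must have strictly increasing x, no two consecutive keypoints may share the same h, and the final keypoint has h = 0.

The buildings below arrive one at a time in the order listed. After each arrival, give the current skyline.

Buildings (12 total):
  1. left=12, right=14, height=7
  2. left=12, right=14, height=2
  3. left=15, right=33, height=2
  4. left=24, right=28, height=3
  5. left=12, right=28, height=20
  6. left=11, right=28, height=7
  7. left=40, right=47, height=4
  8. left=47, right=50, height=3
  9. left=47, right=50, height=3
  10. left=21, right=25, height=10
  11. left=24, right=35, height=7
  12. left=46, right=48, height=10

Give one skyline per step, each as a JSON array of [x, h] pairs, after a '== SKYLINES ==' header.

== SKYLINES ==
[[12,7],[14,0]]
[[12,7],[14,0]]
[[12,7],[14,0],[15,2],[33,0]]
[[12,7],[14,0],[15,2],[24,3],[28,2],[33,0]]
[[12,20],[28,2],[33,0]]
[[11,7],[12,20],[28,2],[33,0]]
[[11,7],[12,20],[28,2],[33,0],[40,4],[47,0]]
[[11,7],[12,20],[28,2],[33,0],[40,4],[47,3],[50,0]]
[[11,7],[12,20],[28,2],[33,0],[40,4],[47,3],[50,0]]
[[11,7],[12,20],[28,2],[33,0],[40,4],[47,3],[50,0]]
[[11,7],[12,20],[28,7],[35,0],[40,4],[47,3],[50,0]]
[[11,7],[12,20],[28,7],[35,0],[40,4],[46,10],[48,3],[50,0]]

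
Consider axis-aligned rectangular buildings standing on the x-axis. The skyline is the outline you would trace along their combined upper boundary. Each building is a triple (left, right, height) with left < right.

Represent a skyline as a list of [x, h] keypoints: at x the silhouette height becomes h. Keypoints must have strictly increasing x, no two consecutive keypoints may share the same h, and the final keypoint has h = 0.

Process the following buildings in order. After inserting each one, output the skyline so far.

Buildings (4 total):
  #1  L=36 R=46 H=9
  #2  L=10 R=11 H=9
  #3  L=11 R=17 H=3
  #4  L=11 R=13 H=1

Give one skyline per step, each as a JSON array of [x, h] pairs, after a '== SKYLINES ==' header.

== SKYLINES ==
[[36,9],[46,0]]
[[10,9],[11,0],[36,9],[46,0]]
[[10,9],[11,3],[17,0],[36,9],[46,0]]
[[10,9],[11,3],[17,0],[36,9],[46,0]]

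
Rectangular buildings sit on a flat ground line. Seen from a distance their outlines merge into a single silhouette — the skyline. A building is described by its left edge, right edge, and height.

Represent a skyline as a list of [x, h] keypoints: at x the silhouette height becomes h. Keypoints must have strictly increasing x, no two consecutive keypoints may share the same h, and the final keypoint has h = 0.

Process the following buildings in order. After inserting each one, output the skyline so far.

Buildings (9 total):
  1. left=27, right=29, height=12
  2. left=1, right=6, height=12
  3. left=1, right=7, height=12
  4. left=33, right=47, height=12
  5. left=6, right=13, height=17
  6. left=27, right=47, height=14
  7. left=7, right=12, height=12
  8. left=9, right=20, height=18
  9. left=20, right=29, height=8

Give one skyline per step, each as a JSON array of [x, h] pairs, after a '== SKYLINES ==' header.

== SKYLINES ==
[[27,12],[29,0]]
[[1,12],[6,0],[27,12],[29,0]]
[[1,12],[7,0],[27,12],[29,0]]
[[1,12],[7,0],[27,12],[29,0],[33,12],[47,0]]
[[1,12],[6,17],[13,0],[27,12],[29,0],[33,12],[47,0]]
[[1,12],[6,17],[13,0],[27,14],[47,0]]
[[1,12],[6,17],[13,0],[27,14],[47,0]]
[[1,12],[6,17],[9,18],[20,0],[27,14],[47,0]]
[[1,12],[6,17],[9,18],[20,8],[27,14],[47,0]]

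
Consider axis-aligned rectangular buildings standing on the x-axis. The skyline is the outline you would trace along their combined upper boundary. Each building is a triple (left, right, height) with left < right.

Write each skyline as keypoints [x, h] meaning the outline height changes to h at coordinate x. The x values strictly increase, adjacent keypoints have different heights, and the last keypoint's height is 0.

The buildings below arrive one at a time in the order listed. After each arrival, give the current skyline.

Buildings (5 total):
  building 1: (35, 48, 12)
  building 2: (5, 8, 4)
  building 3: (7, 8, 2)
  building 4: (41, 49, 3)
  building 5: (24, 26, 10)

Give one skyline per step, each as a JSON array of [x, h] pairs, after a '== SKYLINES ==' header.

== SKYLINES ==
[[35,12],[48,0]]
[[5,4],[8,0],[35,12],[48,0]]
[[5,4],[8,0],[35,12],[48,0]]
[[5,4],[8,0],[35,12],[48,3],[49,0]]
[[5,4],[8,0],[24,10],[26,0],[35,12],[48,3],[49,0]]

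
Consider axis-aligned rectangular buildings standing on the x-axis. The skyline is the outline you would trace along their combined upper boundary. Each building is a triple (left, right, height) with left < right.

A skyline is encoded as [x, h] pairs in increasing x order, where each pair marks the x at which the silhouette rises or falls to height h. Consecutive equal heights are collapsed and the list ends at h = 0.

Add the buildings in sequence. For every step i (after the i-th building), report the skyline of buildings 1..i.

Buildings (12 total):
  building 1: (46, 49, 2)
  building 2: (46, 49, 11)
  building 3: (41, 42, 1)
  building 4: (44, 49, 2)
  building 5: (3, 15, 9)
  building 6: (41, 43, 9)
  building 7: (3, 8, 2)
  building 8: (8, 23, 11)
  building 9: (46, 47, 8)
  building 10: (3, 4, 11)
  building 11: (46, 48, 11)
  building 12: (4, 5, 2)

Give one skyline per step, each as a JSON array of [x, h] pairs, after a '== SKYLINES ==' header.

== SKYLINES ==
[[46,2],[49,0]]
[[46,11],[49,0]]
[[41,1],[42,0],[46,11],[49,0]]
[[41,1],[42,0],[44,2],[46,11],[49,0]]
[[3,9],[15,0],[41,1],[42,0],[44,2],[46,11],[49,0]]
[[3,9],[15,0],[41,9],[43,0],[44,2],[46,11],[49,0]]
[[3,9],[15,0],[41,9],[43,0],[44,2],[46,11],[49,0]]
[[3,9],[8,11],[23,0],[41,9],[43,0],[44,2],[46,11],[49,0]]
[[3,9],[8,11],[23,0],[41,9],[43,0],[44,2],[46,11],[49,0]]
[[3,11],[4,9],[8,11],[23,0],[41,9],[43,0],[44,2],[46,11],[49,0]]
[[3,11],[4,9],[8,11],[23,0],[41,9],[43,0],[44,2],[46,11],[49,0]]
[[3,11],[4,9],[8,11],[23,0],[41,9],[43,0],[44,2],[46,11],[49,0]]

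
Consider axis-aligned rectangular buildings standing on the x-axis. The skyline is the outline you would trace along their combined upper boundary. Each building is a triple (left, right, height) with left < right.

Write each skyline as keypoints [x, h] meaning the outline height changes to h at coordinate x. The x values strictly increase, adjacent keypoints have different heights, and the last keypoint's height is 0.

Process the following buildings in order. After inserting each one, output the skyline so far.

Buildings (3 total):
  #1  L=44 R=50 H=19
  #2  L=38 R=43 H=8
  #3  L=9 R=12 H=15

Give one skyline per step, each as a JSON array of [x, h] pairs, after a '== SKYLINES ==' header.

== SKYLINES ==
[[44,19],[50,0]]
[[38,8],[43,0],[44,19],[50,0]]
[[9,15],[12,0],[38,8],[43,0],[44,19],[50,0]]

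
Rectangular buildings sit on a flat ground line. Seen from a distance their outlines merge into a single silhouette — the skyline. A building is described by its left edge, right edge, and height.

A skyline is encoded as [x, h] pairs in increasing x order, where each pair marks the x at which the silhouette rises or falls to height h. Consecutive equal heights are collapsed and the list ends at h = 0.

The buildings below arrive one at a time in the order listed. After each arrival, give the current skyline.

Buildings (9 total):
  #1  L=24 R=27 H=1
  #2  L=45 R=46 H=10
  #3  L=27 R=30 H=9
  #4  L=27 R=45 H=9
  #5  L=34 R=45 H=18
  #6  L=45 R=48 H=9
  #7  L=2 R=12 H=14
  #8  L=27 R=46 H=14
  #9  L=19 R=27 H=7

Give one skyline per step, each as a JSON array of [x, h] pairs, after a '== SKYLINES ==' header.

== SKYLINES ==
[[24,1],[27,0]]
[[24,1],[27,0],[45,10],[46,0]]
[[24,1],[27,9],[30,0],[45,10],[46,0]]
[[24,1],[27,9],[45,10],[46,0]]
[[24,1],[27,9],[34,18],[45,10],[46,0]]
[[24,1],[27,9],[34,18],[45,10],[46,9],[48,0]]
[[2,14],[12,0],[24,1],[27,9],[34,18],[45,10],[46,9],[48,0]]
[[2,14],[12,0],[24,1],[27,14],[34,18],[45,14],[46,9],[48,0]]
[[2,14],[12,0],[19,7],[27,14],[34,18],[45,14],[46,9],[48,0]]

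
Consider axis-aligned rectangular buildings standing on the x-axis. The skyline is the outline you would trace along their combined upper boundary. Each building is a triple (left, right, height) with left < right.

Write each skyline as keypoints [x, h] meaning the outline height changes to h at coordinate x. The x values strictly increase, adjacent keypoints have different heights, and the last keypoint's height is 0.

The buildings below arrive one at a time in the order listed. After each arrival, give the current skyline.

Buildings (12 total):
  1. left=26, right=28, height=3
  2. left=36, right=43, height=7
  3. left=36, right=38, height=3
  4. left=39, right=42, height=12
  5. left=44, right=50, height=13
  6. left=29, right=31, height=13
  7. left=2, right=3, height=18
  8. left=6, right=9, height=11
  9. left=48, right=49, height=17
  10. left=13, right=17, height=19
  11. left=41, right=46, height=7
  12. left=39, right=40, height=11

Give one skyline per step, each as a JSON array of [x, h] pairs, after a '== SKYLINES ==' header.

== SKYLINES ==
[[26,3],[28,0]]
[[26,3],[28,0],[36,7],[43,0]]
[[26,3],[28,0],[36,7],[43,0]]
[[26,3],[28,0],[36,7],[39,12],[42,7],[43,0]]
[[26,3],[28,0],[36,7],[39,12],[42,7],[43,0],[44,13],[50,0]]
[[26,3],[28,0],[29,13],[31,0],[36,7],[39,12],[42,7],[43,0],[44,13],[50,0]]
[[2,18],[3,0],[26,3],[28,0],[29,13],[31,0],[36,7],[39,12],[42,7],[43,0],[44,13],[50,0]]
[[2,18],[3,0],[6,11],[9,0],[26,3],[28,0],[29,13],[31,0],[36,7],[39,12],[42,7],[43,0],[44,13],[50,0]]
[[2,18],[3,0],[6,11],[9,0],[26,3],[28,0],[29,13],[31,0],[36,7],[39,12],[42,7],[43,0],[44,13],[48,17],[49,13],[50,0]]
[[2,18],[3,0],[6,11],[9,0],[13,19],[17,0],[26,3],[28,0],[29,13],[31,0],[36,7],[39,12],[42,7],[43,0],[44,13],[48,17],[49,13],[50,0]]
[[2,18],[3,0],[6,11],[9,0],[13,19],[17,0],[26,3],[28,0],[29,13],[31,0],[36,7],[39,12],[42,7],[44,13],[48,17],[49,13],[50,0]]
[[2,18],[3,0],[6,11],[9,0],[13,19],[17,0],[26,3],[28,0],[29,13],[31,0],[36,7],[39,12],[42,7],[44,13],[48,17],[49,13],[50,0]]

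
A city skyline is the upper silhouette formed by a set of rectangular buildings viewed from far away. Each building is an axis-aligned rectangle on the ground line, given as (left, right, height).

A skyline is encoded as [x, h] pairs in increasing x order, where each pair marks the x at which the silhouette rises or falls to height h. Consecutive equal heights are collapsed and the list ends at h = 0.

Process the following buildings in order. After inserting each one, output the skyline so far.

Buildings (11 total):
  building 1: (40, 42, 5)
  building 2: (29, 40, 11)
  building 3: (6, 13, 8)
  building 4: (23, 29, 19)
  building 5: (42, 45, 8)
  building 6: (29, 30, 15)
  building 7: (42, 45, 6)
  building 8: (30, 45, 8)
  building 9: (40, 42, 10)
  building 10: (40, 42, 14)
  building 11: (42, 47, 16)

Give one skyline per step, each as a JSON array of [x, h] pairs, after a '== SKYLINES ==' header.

== SKYLINES ==
[[40,5],[42,0]]
[[29,11],[40,5],[42,0]]
[[6,8],[13,0],[29,11],[40,5],[42,0]]
[[6,8],[13,0],[23,19],[29,11],[40,5],[42,0]]
[[6,8],[13,0],[23,19],[29,11],[40,5],[42,8],[45,0]]
[[6,8],[13,0],[23,19],[29,15],[30,11],[40,5],[42,8],[45,0]]
[[6,8],[13,0],[23,19],[29,15],[30,11],[40,5],[42,8],[45,0]]
[[6,8],[13,0],[23,19],[29,15],[30,11],[40,8],[45,0]]
[[6,8],[13,0],[23,19],[29,15],[30,11],[40,10],[42,8],[45,0]]
[[6,8],[13,0],[23,19],[29,15],[30,11],[40,14],[42,8],[45,0]]
[[6,8],[13,0],[23,19],[29,15],[30,11],[40,14],[42,16],[47,0]]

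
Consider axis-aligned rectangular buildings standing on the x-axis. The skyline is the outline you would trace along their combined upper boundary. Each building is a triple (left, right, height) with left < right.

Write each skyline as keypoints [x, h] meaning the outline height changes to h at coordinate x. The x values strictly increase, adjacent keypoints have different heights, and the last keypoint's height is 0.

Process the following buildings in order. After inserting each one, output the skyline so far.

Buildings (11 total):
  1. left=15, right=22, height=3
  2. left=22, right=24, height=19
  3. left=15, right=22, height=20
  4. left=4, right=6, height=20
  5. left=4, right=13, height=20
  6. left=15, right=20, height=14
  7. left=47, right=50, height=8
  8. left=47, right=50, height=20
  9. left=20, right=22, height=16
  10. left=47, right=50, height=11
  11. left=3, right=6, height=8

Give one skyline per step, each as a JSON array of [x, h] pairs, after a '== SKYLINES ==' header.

== SKYLINES ==
[[15,3],[22,0]]
[[15,3],[22,19],[24,0]]
[[15,20],[22,19],[24,0]]
[[4,20],[6,0],[15,20],[22,19],[24,0]]
[[4,20],[13,0],[15,20],[22,19],[24,0]]
[[4,20],[13,0],[15,20],[22,19],[24,0]]
[[4,20],[13,0],[15,20],[22,19],[24,0],[47,8],[50,0]]
[[4,20],[13,0],[15,20],[22,19],[24,0],[47,20],[50,0]]
[[4,20],[13,0],[15,20],[22,19],[24,0],[47,20],[50,0]]
[[4,20],[13,0],[15,20],[22,19],[24,0],[47,20],[50,0]]
[[3,8],[4,20],[13,0],[15,20],[22,19],[24,0],[47,20],[50,0]]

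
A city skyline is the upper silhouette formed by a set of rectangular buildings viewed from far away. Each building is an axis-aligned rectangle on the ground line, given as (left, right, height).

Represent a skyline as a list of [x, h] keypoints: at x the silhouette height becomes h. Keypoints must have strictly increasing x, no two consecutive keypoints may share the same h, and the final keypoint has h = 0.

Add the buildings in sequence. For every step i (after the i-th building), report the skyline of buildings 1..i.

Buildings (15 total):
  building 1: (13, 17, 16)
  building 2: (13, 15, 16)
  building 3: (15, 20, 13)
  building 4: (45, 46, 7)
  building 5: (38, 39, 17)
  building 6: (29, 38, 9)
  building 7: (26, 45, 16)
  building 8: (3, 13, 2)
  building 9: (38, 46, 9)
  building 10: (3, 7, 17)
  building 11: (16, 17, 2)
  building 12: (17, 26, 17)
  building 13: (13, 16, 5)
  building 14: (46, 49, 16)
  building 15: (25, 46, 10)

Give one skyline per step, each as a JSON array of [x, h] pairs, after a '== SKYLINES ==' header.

== SKYLINES ==
[[13,16],[17,0]]
[[13,16],[17,0]]
[[13,16],[17,13],[20,0]]
[[13,16],[17,13],[20,0],[45,7],[46,0]]
[[13,16],[17,13],[20,0],[38,17],[39,0],[45,7],[46,0]]
[[13,16],[17,13],[20,0],[29,9],[38,17],[39,0],[45,7],[46,0]]
[[13,16],[17,13],[20,0],[26,16],[38,17],[39,16],[45,7],[46,0]]
[[3,2],[13,16],[17,13],[20,0],[26,16],[38,17],[39,16],[45,7],[46,0]]
[[3,2],[13,16],[17,13],[20,0],[26,16],[38,17],[39,16],[45,9],[46,0]]
[[3,17],[7,2],[13,16],[17,13],[20,0],[26,16],[38,17],[39,16],[45,9],[46,0]]
[[3,17],[7,2],[13,16],[17,13],[20,0],[26,16],[38,17],[39,16],[45,9],[46,0]]
[[3,17],[7,2],[13,16],[17,17],[26,16],[38,17],[39,16],[45,9],[46,0]]
[[3,17],[7,2],[13,16],[17,17],[26,16],[38,17],[39,16],[45,9],[46,0]]
[[3,17],[7,2],[13,16],[17,17],[26,16],[38,17],[39,16],[45,9],[46,16],[49,0]]
[[3,17],[7,2],[13,16],[17,17],[26,16],[38,17],[39,16],[45,10],[46,16],[49,0]]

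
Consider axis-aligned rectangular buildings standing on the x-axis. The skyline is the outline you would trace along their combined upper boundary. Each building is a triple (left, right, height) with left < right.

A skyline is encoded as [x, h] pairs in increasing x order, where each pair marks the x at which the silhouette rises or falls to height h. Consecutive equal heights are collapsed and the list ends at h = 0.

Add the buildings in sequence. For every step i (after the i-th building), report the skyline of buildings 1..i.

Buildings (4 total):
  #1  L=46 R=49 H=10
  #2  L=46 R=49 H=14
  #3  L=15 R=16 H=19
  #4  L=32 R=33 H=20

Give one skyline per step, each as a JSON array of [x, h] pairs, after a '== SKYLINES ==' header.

== SKYLINES ==
[[46,10],[49,0]]
[[46,14],[49,0]]
[[15,19],[16,0],[46,14],[49,0]]
[[15,19],[16,0],[32,20],[33,0],[46,14],[49,0]]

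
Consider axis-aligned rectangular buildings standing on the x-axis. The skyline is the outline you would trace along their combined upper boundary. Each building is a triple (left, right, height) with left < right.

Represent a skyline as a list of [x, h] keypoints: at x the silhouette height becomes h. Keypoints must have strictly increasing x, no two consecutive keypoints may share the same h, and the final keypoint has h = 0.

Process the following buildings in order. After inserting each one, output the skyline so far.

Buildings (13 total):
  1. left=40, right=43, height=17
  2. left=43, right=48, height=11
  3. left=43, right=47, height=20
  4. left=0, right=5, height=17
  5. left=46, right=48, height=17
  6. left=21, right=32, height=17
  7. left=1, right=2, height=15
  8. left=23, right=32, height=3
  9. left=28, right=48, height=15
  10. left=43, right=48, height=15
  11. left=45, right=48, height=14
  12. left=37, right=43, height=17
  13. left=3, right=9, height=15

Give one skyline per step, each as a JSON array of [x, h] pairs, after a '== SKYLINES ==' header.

== SKYLINES ==
[[40,17],[43,0]]
[[40,17],[43,11],[48,0]]
[[40,17],[43,20],[47,11],[48,0]]
[[0,17],[5,0],[40,17],[43,20],[47,11],[48,0]]
[[0,17],[5,0],[40,17],[43,20],[47,17],[48,0]]
[[0,17],[5,0],[21,17],[32,0],[40,17],[43,20],[47,17],[48,0]]
[[0,17],[5,0],[21,17],[32,0],[40,17],[43,20],[47,17],[48,0]]
[[0,17],[5,0],[21,17],[32,0],[40,17],[43,20],[47,17],[48,0]]
[[0,17],[5,0],[21,17],[32,15],[40,17],[43,20],[47,17],[48,0]]
[[0,17],[5,0],[21,17],[32,15],[40,17],[43,20],[47,17],[48,0]]
[[0,17],[5,0],[21,17],[32,15],[40,17],[43,20],[47,17],[48,0]]
[[0,17],[5,0],[21,17],[32,15],[37,17],[43,20],[47,17],[48,0]]
[[0,17],[5,15],[9,0],[21,17],[32,15],[37,17],[43,20],[47,17],[48,0]]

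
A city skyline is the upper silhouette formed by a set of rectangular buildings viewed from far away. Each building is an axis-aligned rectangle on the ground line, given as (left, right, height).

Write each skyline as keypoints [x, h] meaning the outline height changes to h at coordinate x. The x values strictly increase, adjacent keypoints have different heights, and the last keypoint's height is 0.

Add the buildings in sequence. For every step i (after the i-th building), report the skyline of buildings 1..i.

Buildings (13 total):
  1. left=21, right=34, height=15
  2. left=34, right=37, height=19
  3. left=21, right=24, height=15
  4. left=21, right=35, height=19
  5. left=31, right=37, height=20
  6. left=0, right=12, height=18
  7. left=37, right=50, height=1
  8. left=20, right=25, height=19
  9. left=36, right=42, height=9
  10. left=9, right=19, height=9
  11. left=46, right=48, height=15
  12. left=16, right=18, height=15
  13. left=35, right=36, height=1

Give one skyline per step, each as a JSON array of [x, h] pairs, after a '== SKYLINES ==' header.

== SKYLINES ==
[[21,15],[34,0]]
[[21,15],[34,19],[37,0]]
[[21,15],[34,19],[37,0]]
[[21,19],[37,0]]
[[21,19],[31,20],[37,0]]
[[0,18],[12,0],[21,19],[31,20],[37,0]]
[[0,18],[12,0],[21,19],[31,20],[37,1],[50,0]]
[[0,18],[12,0],[20,19],[31,20],[37,1],[50,0]]
[[0,18],[12,0],[20,19],[31,20],[37,9],[42,1],[50,0]]
[[0,18],[12,9],[19,0],[20,19],[31,20],[37,9],[42,1],[50,0]]
[[0,18],[12,9],[19,0],[20,19],[31,20],[37,9],[42,1],[46,15],[48,1],[50,0]]
[[0,18],[12,9],[16,15],[18,9],[19,0],[20,19],[31,20],[37,9],[42,1],[46,15],[48,1],[50,0]]
[[0,18],[12,9],[16,15],[18,9],[19,0],[20,19],[31,20],[37,9],[42,1],[46,15],[48,1],[50,0]]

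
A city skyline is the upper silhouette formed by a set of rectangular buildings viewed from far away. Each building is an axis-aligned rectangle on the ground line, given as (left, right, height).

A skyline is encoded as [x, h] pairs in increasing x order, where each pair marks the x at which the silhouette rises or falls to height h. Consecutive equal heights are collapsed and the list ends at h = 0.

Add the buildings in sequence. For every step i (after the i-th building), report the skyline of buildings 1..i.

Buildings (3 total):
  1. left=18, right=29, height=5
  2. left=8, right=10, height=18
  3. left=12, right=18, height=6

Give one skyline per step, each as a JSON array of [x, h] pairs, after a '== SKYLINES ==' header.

== SKYLINES ==
[[18,5],[29,0]]
[[8,18],[10,0],[18,5],[29,0]]
[[8,18],[10,0],[12,6],[18,5],[29,0]]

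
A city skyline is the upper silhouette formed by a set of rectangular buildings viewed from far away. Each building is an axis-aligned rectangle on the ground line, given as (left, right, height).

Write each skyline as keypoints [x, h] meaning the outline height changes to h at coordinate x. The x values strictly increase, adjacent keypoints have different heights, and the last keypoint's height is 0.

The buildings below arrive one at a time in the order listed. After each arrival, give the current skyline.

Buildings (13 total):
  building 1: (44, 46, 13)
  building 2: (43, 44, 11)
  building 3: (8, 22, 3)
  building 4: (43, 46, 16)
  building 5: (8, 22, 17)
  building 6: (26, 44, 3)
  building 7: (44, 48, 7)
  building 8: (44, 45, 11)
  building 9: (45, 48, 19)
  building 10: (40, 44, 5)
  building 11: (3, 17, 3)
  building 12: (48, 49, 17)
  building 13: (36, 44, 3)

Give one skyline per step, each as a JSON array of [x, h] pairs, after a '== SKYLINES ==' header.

== SKYLINES ==
[[44,13],[46,0]]
[[43,11],[44,13],[46,0]]
[[8,3],[22,0],[43,11],[44,13],[46,0]]
[[8,3],[22,0],[43,16],[46,0]]
[[8,17],[22,0],[43,16],[46,0]]
[[8,17],[22,0],[26,3],[43,16],[46,0]]
[[8,17],[22,0],[26,3],[43,16],[46,7],[48,0]]
[[8,17],[22,0],[26,3],[43,16],[46,7],[48,0]]
[[8,17],[22,0],[26,3],[43,16],[45,19],[48,0]]
[[8,17],[22,0],[26,3],[40,5],[43,16],[45,19],[48,0]]
[[3,3],[8,17],[22,0],[26,3],[40,5],[43,16],[45,19],[48,0]]
[[3,3],[8,17],[22,0],[26,3],[40,5],[43,16],[45,19],[48,17],[49,0]]
[[3,3],[8,17],[22,0],[26,3],[40,5],[43,16],[45,19],[48,17],[49,0]]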